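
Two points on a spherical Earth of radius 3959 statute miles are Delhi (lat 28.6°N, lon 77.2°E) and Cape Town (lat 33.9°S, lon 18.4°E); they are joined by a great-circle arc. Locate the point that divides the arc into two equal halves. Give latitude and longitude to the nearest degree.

≈ lat 3°S, lon 49°E

The haversine formula gives a central angle δ ≈ 1.460 rad (83.7°) between the endpoints.
Interpolate at f = 1/2 with slerp weights a = sin((1−f)δ)/sin δ ≈ 0.671, b = sin(fδ)/sin δ ≈ 0.671.
p = a·p₁ + b·p₂ ≈ (0.659, 0.750, -0.053); φ = arcsin(p_z) ≈ -3.04°, λ = atan2(p_y, p_x) ≈ 48.71°.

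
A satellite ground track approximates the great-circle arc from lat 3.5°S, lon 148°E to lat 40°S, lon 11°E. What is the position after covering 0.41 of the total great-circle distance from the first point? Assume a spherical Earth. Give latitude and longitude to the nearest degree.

≈ lat 40°S, lon 110°E

Convert each endpoint to a unit vector on the sphere (x = cos φ cos λ, y = cos φ sin λ, z = sin φ).
The central angle between the endpoints is δ = arccos(p₁·p₂) ≈ 2.118 rad (121.3°).
Interpolate at f = 0.41 with slerp weights a = sin((1−f)δ)/sin δ ≈ 1.111, b = sin(fδ)/sin δ ≈ 0.893.
p = a·p₁ + b·p₂ ≈ (-0.268, 0.718, -0.642); φ = arcsin(p_z) ≈ -39.95°, λ = atan2(p_y, p_x) ≈ 110.49°.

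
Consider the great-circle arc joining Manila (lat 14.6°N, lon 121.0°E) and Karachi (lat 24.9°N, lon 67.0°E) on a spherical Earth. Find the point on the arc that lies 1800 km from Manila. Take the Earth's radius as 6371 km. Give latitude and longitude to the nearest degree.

Write both endpoints as unit vectors p₁, p₂ with components (cos φ cos λ, cos φ sin λ, sin φ).
The central angle between the endpoints is δ = arccos(p₁·p₂) ≈ 0.899 rad (51.5°). The total great-circle distance is δ·R ≈ 0.899 × 6371 ≈ 5730 km, so the target fraction is f = 1800/5730 ≈ 0.314.
Interpolate at f ≈ 0.314 with slerp weights a = sin((1−f)δ)/sin δ ≈ 0.739, b = sin(fδ)/sin δ ≈ 0.356.
p = a·p₁ + b·p₂ ≈ (-0.242, 0.910, 0.336); φ = arcsin(p_z) ≈ 19.64°, λ = atan2(p_y, p_x) ≈ 104.89°.

≈ lat 20°N, lon 105°E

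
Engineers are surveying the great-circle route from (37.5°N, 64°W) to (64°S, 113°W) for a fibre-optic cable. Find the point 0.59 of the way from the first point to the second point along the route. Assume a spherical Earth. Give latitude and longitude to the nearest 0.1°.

≈ (23.7°S, 84.1°W)

Write both endpoints as unit vectors p₁, p₂ with components (cos φ cos λ, cos φ sin λ, sin φ).
The central angle between the endpoints is δ = arccos(p₁·p₂) ≈ 1.895 rad (108.6°).
Interpolate at f = 0.59 with slerp weights a = sin((1−f)δ)/sin δ ≈ 0.740, b = sin(fδ)/sin δ ≈ 0.949.
p = a·p₁ + b·p₂ ≈ (0.095, -0.911, -0.402); φ = arcsin(p_z) ≈ -23.73°, λ = atan2(p_y, p_x) ≈ -84.06°.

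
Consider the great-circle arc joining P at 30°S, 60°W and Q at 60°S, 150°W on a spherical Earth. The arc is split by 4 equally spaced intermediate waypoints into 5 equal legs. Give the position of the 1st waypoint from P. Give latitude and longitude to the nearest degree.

≈ 40°S, 69°W

From cos δ = sin φ₁ sin φ₂ + cos φ₁ cos φ₂ cos Δλ, the central angle is δ ≈ 1.123 rad (64.3°).
Interpolate at f = 1/5 with slerp weights a = sin((1−f)δ)/sin δ ≈ 0.868, b = sin(fδ)/sin δ ≈ 0.247.
p = a·p₁ + b·p₂ ≈ (0.269, -0.713, -0.648); φ = arcsin(p_z) ≈ -40.39°, λ = atan2(p_y, p_x) ≈ -69.33°.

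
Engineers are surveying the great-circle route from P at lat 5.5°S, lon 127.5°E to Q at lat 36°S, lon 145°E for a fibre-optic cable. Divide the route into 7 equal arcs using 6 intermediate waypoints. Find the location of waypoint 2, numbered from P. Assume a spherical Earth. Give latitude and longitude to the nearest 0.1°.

≈ lat 14.4°S, lon 131.9°E

Write both endpoints as unit vectors p₁, p₂ with components (cos φ cos λ, cos φ sin λ, sin φ).
The central angle between the endpoints is δ = arccos(p₁·p₂) ≈ 0.602 rad (34.5°).
Interpolate at f = 2/7 with slerp weights a = sin((1−f)δ)/sin δ ≈ 0.736, b = sin(fδ)/sin δ ≈ 0.302.
p = a·p₁ + b·p₂ ≈ (-0.646, 0.722, -0.248); φ = arcsin(p_z) ≈ -14.37°, λ = atan2(p_y, p_x) ≈ 131.85°.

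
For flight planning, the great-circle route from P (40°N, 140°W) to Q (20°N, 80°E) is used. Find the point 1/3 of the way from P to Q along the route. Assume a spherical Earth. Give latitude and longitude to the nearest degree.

≈ (60°N, 170°E)

Convert each endpoint to a unit vector on the sphere (x = cos φ cos λ, y = cos φ sin λ, z = sin φ).
The central angle between the endpoints is δ = arccos(p₁·p₂) ≈ 1.909 rad (109.4°).
Interpolate at f = 1/3 with slerp weights a = sin((1−f)δ)/sin δ ≈ 1.013, b = sin(fδ)/sin δ ≈ 0.630.
p = a·p₁ + b·p₂ ≈ (-0.492, 0.084, 0.867); φ = arcsin(p_z) ≈ 60.07°, λ = atan2(p_y, p_x) ≈ 170.31°.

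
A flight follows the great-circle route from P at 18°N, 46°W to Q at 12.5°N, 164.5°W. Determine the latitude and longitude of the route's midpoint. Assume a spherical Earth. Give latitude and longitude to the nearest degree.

≈ 28°N, 107°W

Convert each endpoint to a unit vector on the sphere (x = cos φ cos λ, y = cos φ sin λ, z = sin φ).
The central angle between the endpoints is δ = arccos(p₁·p₂) ≈ 1.956 rad (112.1°).
Interpolate at f = 1/2 with slerp weights a = sin((1−f)δ)/sin δ ≈ 0.895, b = sin(fδ)/sin δ ≈ 0.895.
p = a·p₁ + b·p₂ ≈ (-0.251, -0.846, 0.470); φ = arcsin(p_z) ≈ 28.06°, λ = atan2(p_y, p_x) ≈ -106.51°.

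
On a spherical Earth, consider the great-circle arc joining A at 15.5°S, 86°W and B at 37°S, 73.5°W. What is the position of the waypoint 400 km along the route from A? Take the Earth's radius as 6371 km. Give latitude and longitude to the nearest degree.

Convert each endpoint to a unit vector on the sphere (x = cos φ cos λ, y = cos φ sin λ, z = sin φ).
The central angle between the endpoints is δ = arccos(p₁·p₂) ≈ 0.422 rad (24.2°). The total great-circle distance is δ·R ≈ 0.422 × 6371 ≈ 2690 km, so the target fraction is f = 400/2690 ≈ 0.149.
Interpolate at f ≈ 0.149 with slerp weights a = sin((1−f)δ)/sin δ ≈ 0.858, b = sin(fδ)/sin δ ≈ 0.153.
p = a·p₁ + b·p₂ ≈ (0.092, -0.942, -0.322); φ = arcsin(p_z) ≈ -18.76°, λ = atan2(p_y, p_x) ≈ -84.40°.

≈ 19°S, 84°W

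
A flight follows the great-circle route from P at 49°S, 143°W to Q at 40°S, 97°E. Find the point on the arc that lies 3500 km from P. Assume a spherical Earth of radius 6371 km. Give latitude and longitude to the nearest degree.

≈ 63°S, 164°E

Write both endpoints as unit vectors p₁, p₂ with components (cos φ cos λ, cos φ sin λ, sin φ).
The central angle between the endpoints is δ = arccos(p₁·p₂) ≈ 1.335 rad (76.5°). The total great-circle distance is δ·R ≈ 1.335 × 6371 ≈ 8504 km, so the target fraction is f = 3500/8504 ≈ 0.412.
Interpolate at f ≈ 0.412 with slerp weights a = sin((1−f)δ)/sin δ ≈ 0.727, b = sin(fδ)/sin δ ≈ 0.537.
p = a·p₁ + b·p₂ ≈ (-0.431, 0.121, -0.894); φ = arcsin(p_z) ≈ -63.39°, λ = atan2(p_y, p_x) ≈ 164.30°.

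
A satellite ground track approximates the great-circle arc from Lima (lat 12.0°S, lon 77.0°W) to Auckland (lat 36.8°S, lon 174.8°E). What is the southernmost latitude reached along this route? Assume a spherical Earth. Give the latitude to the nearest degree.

The great circle lies in the plane with unit normal n̂ = (p₁ × p₂)/|p₁ × p₂|.
Here n̂_z ≈ -0.749; the vertex latitude is φ_max = arccos|n̂_z| ≈ 41.5°.

≈ 41°S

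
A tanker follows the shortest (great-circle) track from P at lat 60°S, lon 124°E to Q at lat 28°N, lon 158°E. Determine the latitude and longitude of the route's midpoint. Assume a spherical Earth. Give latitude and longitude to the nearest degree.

From cos δ = sin φ₁ sin φ₂ + cos φ₁ cos φ₂ cos Δλ, the central angle is δ ≈ 1.611 rad (92.3°).
Interpolate at f = 1/2 with slerp weights a = sin((1−f)δ)/sin δ ≈ 0.722, b = sin(fδ)/sin δ ≈ 0.722.
p = a·p₁ + b·p₂ ≈ (-0.793, 0.538, -0.286); φ = arcsin(p_z) ≈ -16.64°, λ = atan2(p_y, p_x) ≈ 145.84°.

≈ lat 17°S, lon 146°E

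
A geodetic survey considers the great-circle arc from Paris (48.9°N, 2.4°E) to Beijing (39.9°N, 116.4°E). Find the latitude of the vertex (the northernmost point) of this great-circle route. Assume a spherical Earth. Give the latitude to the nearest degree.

The great circle lies in the plane with unit normal n̂ = (p₁ × p₂)/|p₁ × p₂|.
Here n̂_z ≈ +0.480; the vertex latitude is φ_max = arccos|n̂_z| ≈ 61.3°.
Check via Clairaut: cos φ_max = |cos φ₁| · sin C = cos(48.9°)·sin(46.9°) ≈ 0.480, again giving ≈ 61.3°.

≈ 61°N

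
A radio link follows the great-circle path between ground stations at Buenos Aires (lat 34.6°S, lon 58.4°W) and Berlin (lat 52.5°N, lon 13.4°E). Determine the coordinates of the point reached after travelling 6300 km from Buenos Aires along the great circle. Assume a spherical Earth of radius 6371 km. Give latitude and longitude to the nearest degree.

≈ lat 14°N, lon 27°W

Write both endpoints as unit vectors p₁, p₂ with components (cos φ cos λ, cos φ sin λ, sin φ).
The central angle between the endpoints is δ = arccos(p₁·p₂) ≈ 1.869 rad (107.1°). The total great-circle distance is δ·R ≈ 1.869 × 6371 ≈ 11909 km, so the target fraction is f = 6300/11909 ≈ 0.529.
Interpolate at f ≈ 0.529 with slerp weights a = sin((1−f)δ)/sin δ ≈ 0.807, b = sin(fδ)/sin δ ≈ 0.874.
p = a·p₁ + b·p₂ ≈ (0.865, -0.442, 0.235); φ = arcsin(p_z) ≈ 13.61°, λ = atan2(p_y, p_x) ≈ -27.06°.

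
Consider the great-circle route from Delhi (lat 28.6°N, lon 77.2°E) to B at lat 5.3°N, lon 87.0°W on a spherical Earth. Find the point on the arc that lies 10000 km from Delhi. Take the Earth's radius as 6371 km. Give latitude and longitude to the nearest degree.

Convert each endpoint to a unit vector on the sphere (x = cos φ cos λ, y = cos φ sin λ, z = sin φ).
The central angle between the endpoints is δ = arccos(p₁·p₂) ≈ 2.493 rad (142.8°). The total great-circle distance is δ·R ≈ 2.493 × 6371 ≈ 15883 km, so the target fraction is f = 10000/15883 ≈ 0.630.
Interpolate at f ≈ 0.630 with slerp weights a = sin((1−f)δ)/sin δ ≈ 1.321, b = sin(fδ)/sin δ ≈ 1.656.
p = a·p₁ + b·p₂ ≈ (0.343, -0.516, 0.785); φ = arcsin(p_z) ≈ 51.73°, λ = atan2(p_y, p_x) ≈ -56.35°.

≈ lat 52°N, lon 56°W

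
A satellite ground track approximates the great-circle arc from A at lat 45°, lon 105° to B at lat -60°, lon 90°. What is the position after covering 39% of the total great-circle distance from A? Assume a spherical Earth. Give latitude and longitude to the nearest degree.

≈ lat 4°, lon 100°

The haversine formula gives a central angle δ ≈ 1.845 rad (105.7°) between the endpoints.
Interpolate at f = 0.39 with slerp weights a = sin((1−f)δ)/sin δ ≈ 0.938, b = sin(fδ)/sin δ ≈ 0.685.
p = a·p₁ + b·p₂ ≈ (-0.172, 0.983, 0.070); φ = arcsin(p_z) ≈ 4.01°, λ = atan2(p_y, p_x) ≈ 99.90°.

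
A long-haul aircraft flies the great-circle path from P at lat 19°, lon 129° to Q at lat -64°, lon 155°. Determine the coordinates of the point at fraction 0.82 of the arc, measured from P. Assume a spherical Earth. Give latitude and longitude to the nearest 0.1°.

≈ lat -49.5°, lon 145.2°

Write both endpoints as unit vectors p₁, p₂ with components (cos φ cos λ, cos φ sin λ, sin φ).
The central angle between the endpoints is δ = arccos(p₁·p₂) ≈ 1.491 rad (85.4°).
Interpolate at f = 0.82 with slerp weights a = sin((1−f)δ)/sin δ ≈ 0.266, b = sin(fδ)/sin δ ≈ 0.943.
p = a·p₁ + b·p₂ ≈ (-0.533, 0.370, -0.761); φ = arcsin(p_z) ≈ -49.55°, λ = atan2(p_y, p_x) ≈ 145.22°.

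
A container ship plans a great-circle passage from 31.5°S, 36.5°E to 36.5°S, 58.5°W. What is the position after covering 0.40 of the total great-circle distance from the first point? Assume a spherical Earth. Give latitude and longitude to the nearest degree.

≈ 44°S, 1°E

Write both endpoints as unit vectors p₁, p₂ with components (cos φ cos λ, cos φ sin λ, sin φ).
The central angle between the endpoints is δ = arccos(p₁·p₂) ≈ 1.317 rad (75.5°).
Interpolate at f = 0.40 with slerp weights a = sin((1−f)δ)/sin δ ≈ 0.734, b = sin(fδ)/sin δ ≈ 0.519.
p = a·p₁ + b·p₂ ≈ (0.721, 0.016, -0.692); φ = arcsin(p_z) ≈ -43.83°, λ = atan2(p_y, p_x) ≈ 1.29°.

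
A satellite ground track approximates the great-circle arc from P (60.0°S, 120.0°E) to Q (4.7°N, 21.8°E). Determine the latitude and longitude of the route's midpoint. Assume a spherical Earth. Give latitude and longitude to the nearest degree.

≈ (37°S, 50°E)

Write both endpoints as unit vectors p₁, p₂ with components (cos φ cos λ, cos φ sin λ, sin φ).
The central angle between the endpoints is δ = arccos(p₁·p₂) ≈ 1.713 rad (98.2°).
Interpolate at f = 1/2 with slerp weights a = sin((1−f)δ)/sin δ ≈ 0.763, b = sin(fδ)/sin δ ≈ 0.763.
p = a·p₁ + b·p₂ ≈ (0.516, 0.613, -0.599); φ = arcsin(p_z) ≈ -36.77°, λ = atan2(p_y, p_x) ≈ 49.94°.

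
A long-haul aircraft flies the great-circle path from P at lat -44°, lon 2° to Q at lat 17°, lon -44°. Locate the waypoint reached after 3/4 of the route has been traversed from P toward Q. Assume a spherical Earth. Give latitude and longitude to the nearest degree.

≈ lat 1°, lon -34°

The haversine formula gives a central angle δ ≈ 1.292 rad (74.1°) between the endpoints.
Interpolate at f = 3/4 with slerp weights a = sin((1−f)δ)/sin δ ≈ 0.330, b = sin(fδ)/sin δ ≈ 0.858.
p = a·p₁ + b·p₂ ≈ (0.827, -0.561, 0.021); φ = arcsin(p_z) ≈ 1.22°, λ = atan2(p_y, p_x) ≈ -34.16°.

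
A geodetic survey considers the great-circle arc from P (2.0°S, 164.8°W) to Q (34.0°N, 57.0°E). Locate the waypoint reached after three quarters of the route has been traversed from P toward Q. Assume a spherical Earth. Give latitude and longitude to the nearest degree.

The haversine formula gives a central angle δ ≈ 2.262 rad (129.6°) between the endpoints.
Interpolate at f = 3/4 with slerp weights a = sin((1−f)δ)/sin δ ≈ 0.695, b = sin(fδ)/sin δ ≈ 1.287.
p = a·p₁ + b·p₂ ≈ (-0.089, 0.713, 0.696); φ = arcsin(p_z) ≈ 44.07°, λ = atan2(p_y, p_x) ≈ 97.13°.

≈ (44°N, 97°E)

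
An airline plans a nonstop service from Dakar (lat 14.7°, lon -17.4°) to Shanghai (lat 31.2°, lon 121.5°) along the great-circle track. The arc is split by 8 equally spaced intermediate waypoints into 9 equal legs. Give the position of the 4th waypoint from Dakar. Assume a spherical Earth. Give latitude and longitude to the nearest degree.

≈ lat 48°, lon 33°

The haversine formula gives a central angle δ ≈ 2.085 rad (119.5°) between the endpoints.
Interpolate at f = 4/9 with slerp weights a = sin((1−f)δ)/sin δ ≈ 1.052, b = sin(fδ)/sin δ ≈ 0.919.
p = a·p₁ + b·p₂ ≈ (0.561, 0.366, 0.743); φ = arcsin(p_z) ≈ 47.98°, λ = atan2(p_y, p_x) ≈ 33.09°.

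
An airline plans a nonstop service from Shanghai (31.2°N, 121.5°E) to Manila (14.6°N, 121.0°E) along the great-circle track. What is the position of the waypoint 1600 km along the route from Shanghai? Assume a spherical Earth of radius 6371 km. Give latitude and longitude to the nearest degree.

≈ (17°N, 121°E)

Convert each endpoint to a unit vector on the sphere (x = cos φ cos λ, y = cos φ sin λ, z = sin φ).
The central angle between the endpoints is δ = arccos(p₁·p₂) ≈ 0.290 rad (16.6°). The total great-circle distance is δ·R ≈ 0.290 × 6371 ≈ 1847 km, so the target fraction is f = 1600/1847 ≈ 0.866.
Interpolate at f ≈ 0.866 with slerp weights a = sin((1−f)δ)/sin δ ≈ 0.135, b = sin(fδ)/sin δ ≈ 0.870.
p = a·p₁ + b·p₂ ≈ (-0.494, 0.820, 0.289); φ = arcsin(p_z) ≈ 16.82°, λ = atan2(p_y, p_x) ≈ 121.06°.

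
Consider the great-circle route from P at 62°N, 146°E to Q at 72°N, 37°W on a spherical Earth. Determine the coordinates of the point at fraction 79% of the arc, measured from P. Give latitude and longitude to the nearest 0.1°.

Write both endpoints as unit vectors p₁, p₂ with components (cos φ cos λ, cos φ sin λ, sin φ).
The central angle between the endpoints is δ = arccos(p₁·p₂) ≈ 0.803 rad (46.0°).
Interpolate at f = 0.79 with slerp weights a = sin((1−f)δ)/sin δ ≈ 0.233, b = sin(fδ)/sin δ ≈ 0.824.
p = a·p₁ + b·p₂ ≈ (0.113, -0.092, 0.989); φ = arcsin(p_z) ≈ 81.64°, λ = atan2(p_y, p_x) ≈ -39.26°.

≈ 81.6°N, 39.3°W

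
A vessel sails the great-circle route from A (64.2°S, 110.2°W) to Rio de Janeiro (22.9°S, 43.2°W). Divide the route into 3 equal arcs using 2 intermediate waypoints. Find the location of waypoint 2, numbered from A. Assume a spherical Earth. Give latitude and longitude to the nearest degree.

≈ (40°S, 55°W)

The haversine formula gives a central angle δ ≈ 1.039 rad (59.5°) between the endpoints.
Interpolate at f = 2/3 with slerp weights a = sin((1−f)δ)/sin δ ≈ 0.394, b = sin(fδ)/sin δ ≈ 0.741.
p = a·p₁ + b·p₂ ≈ (0.438, -0.628, -0.643); φ = arcsin(p_z) ≈ -40.01°, λ = atan2(p_y, p_x) ≈ -55.09°.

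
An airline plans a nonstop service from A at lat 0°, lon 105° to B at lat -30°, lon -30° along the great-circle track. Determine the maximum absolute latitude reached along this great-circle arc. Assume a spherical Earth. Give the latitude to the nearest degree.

≈ -39°

The great circle lies in the plane with unit normal n̂ = (p₁ × p₂)/|p₁ × p₂|.
Here n̂_z ≈ -0.775; the vertex latitude is φ_max = arccos|n̂_z| ≈ 39.2°.
Check via Clairaut: cos φ_max = |cos φ₁| · sin C = cos(0.0°)·sin(129.2°) ≈ 0.775, again giving ≈ 39.2°.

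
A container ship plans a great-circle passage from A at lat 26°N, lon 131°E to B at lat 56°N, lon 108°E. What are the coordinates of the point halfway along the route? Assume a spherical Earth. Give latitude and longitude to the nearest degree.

Write both endpoints as unit vectors p₁, p₂ with components (cos φ cos λ, cos φ sin λ, sin φ).
The central angle between the endpoints is δ = arccos(p₁·p₂) ≈ 0.599 rad (34.3°).
Interpolate at f = 1/2 with slerp weights a = sin((1−f)δ)/sin δ ≈ 0.523, b = sin(fδ)/sin δ ≈ 0.523.
p = a·p₁ + b·p₂ ≈ (-0.399, 0.633, 0.663); φ = arcsin(p_z) ≈ 41.54°, λ = atan2(p_y, p_x) ≈ 122.21°.

≈ lat 42°N, lon 122°E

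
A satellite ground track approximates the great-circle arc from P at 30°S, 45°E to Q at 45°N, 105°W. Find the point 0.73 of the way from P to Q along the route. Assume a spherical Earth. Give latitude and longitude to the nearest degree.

Convert each endpoint to a unit vector on the sphere (x = cos φ cos λ, y = cos φ sin λ, z = sin φ).
The central angle between the endpoints is δ = arccos(p₁·p₂) ≈ 2.655 rad (152.1°).
Interpolate at f = 0.73 with slerp weights a = sin((1−f)δ)/sin δ ≈ 1.405, b = sin(fδ)/sin δ ≈ 1.995.
p = a·p₁ + b·p₂ ≈ (0.495, -0.503, 0.709); φ = arcsin(p_z) ≈ 45.13°, λ = atan2(p_y, p_x) ≈ -45.44°.

≈ 45°N, 45°W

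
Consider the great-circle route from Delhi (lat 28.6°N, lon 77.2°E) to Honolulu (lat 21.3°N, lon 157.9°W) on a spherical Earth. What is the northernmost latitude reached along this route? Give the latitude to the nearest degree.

≈ 45°N

The great circle lies in the plane with unit normal n̂ = (p₁ × p₂)/|p₁ × p₂|.
Here n̂_z ≈ +0.702; the vertex latitude is φ_max = arccos|n̂_z| ≈ 45.4°.
Check via Clairaut: cos φ_max = |cos φ₁| · sin C = cos(28.6°)·sin(53.1°) ≈ 0.702, again giving ≈ 45.4°.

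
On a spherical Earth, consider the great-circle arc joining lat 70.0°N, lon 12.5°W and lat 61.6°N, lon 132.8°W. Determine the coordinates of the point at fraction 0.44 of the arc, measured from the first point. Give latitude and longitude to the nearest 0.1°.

≈ lat 77.6°N, lon 77.6°W

The haversine formula gives a central angle δ ≈ 0.731 rad (41.9°) between the endpoints.
Interpolate at f = 0.44 with slerp weights a = sin((1−f)δ)/sin δ ≈ 0.596, b = sin(fδ)/sin δ ≈ 0.474.
p = a·p₁ + b·p₂ ≈ (0.046, -0.209, 0.977); φ = arcsin(p_z) ≈ 77.62°, λ = atan2(p_y, p_x) ≈ -77.59°.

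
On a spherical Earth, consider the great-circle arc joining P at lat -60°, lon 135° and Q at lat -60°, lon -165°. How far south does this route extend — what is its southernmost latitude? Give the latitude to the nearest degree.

≈ -63°

The great circle lies in the plane with unit normal n̂ = (p₁ × p₂)/|p₁ × p₂|.
Here n̂_z ≈ +0.447; the vertex latitude is φ_max = arccos|n̂_z| ≈ 63.4°.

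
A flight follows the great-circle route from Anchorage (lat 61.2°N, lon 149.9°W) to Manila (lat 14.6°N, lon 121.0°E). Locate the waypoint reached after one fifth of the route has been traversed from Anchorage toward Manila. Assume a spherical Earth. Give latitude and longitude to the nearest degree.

≈ lat 59°N, lon 179°E

Convert each endpoint to a unit vector on the sphere (x = cos φ cos λ, y = cos φ sin λ, z = sin φ).
The central angle between the endpoints is δ = arccos(p₁·p₂) ≈ 1.341 rad (76.8°).
Interpolate at f = 1/5 with slerp weights a = sin((1−f)δ)/sin δ ≈ 0.902, b = sin(fδ)/sin δ ≈ 0.272.
p = a·p₁ + b·p₂ ≈ (-0.512, 0.008, 0.859); φ = arcsin(p_z) ≈ 59.22°, λ = atan2(p_y, p_x) ≈ 179.13°.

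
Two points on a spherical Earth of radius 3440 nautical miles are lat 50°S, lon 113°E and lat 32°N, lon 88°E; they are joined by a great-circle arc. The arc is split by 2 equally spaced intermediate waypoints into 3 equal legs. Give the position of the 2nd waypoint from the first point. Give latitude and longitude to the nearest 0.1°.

≈ lat 4.6°N, lon 95.5°E

The haversine formula gives a central angle δ ≈ 1.483 rad (84.9°) between the endpoints.
Interpolate at f = 2/3 with slerp weights a = sin((1−f)δ)/sin δ ≈ 0.476, b = sin(fδ)/sin δ ≈ 0.838.
p = a·p₁ + b·p₂ ≈ (-0.095, 0.992, 0.080); φ = arcsin(p_z) ≈ 4.56°, λ = atan2(p_y, p_x) ≈ 95.46°.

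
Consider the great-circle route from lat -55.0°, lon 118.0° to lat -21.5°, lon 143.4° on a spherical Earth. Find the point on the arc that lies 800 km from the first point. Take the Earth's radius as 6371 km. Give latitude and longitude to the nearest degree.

Convert each endpoint to a unit vector on the sphere (x = cos φ cos λ, y = cos φ sin λ, z = sin φ).
The central angle between the endpoints is δ = arccos(p₁·p₂) ≈ 0.672 rad (38.5°). The total great-circle distance is δ·R ≈ 0.672 × 6371 ≈ 4284 km, so the target fraction is f = 800/4284 ≈ 0.187.
Interpolate at f ≈ 0.187 with slerp weights a = sin((1−f)δ)/sin δ ≈ 0.835, b = sin(fδ)/sin δ ≈ 0.201.
p = a·p₁ + b·p₂ ≈ (-0.375, 0.534, -0.758); φ = arcsin(p_z) ≈ -49.25°, λ = atan2(p_y, p_x) ≈ 125.06°.

≈ lat -49°, lon 125°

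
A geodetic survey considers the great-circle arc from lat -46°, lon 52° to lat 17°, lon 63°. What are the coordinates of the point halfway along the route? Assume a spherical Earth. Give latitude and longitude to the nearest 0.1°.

Write both endpoints as unit vectors p₁, p₂ with components (cos φ cos λ, cos φ sin λ, sin φ).
The central angle between the endpoints is δ = arccos(p₁·p₂) ≈ 1.113 rad (63.8°).
Interpolate at f = 1/2 with slerp weights a = sin((1−f)δ)/sin δ ≈ 0.589, b = sin(fδ)/sin δ ≈ 0.589.
p = a·p₁ + b·p₂ ≈ (0.508, 0.824, -0.251); φ = arcsin(p_z) ≈ -14.56°, λ = atan2(p_y, p_x) ≈ 58.37°.

≈ lat -14.6°, lon 58.4°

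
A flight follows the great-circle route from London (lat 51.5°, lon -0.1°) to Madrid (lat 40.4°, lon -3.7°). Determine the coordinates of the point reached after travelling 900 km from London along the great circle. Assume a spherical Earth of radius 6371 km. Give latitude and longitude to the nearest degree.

From cos δ = sin φ₁ sin φ₂ + cos φ₁ cos φ₂ cos Δλ, the central angle is δ ≈ 0.199 rad (11.4°). The total great-circle distance is δ·R ≈ 0.199 × 6371 ≈ 1265 km, so the target fraction is f = 900/1265 ≈ 0.712.
Interpolate at f ≈ 0.712 with slerp weights a = sin((1−f)δ)/sin δ ≈ 0.290, b = sin(fδ)/sin δ ≈ 0.714.
p = a·p₁ + b·p₂ ≈ (0.723, -0.035, 0.690); φ = arcsin(p_z) ≈ 43.61°, λ = atan2(p_y, p_x) ≈ -2.80°.

≈ lat 44°, lon -3°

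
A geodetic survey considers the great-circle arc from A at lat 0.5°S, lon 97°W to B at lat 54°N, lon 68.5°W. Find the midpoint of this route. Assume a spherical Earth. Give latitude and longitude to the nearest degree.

≈ lat 27°N, lon 87°W

From cos δ = sin φ₁ sin φ₂ + cos φ₁ cos φ₂ cos Δλ, the central angle is δ ≈ 1.036 rad (59.4°).
Interpolate at f = 1/2 with slerp weights a = sin((1−f)δ)/sin δ ≈ 0.576, b = sin(fδ)/sin δ ≈ 0.576.
p = a·p₁ + b·p₂ ≈ (0.054, -0.886, 0.461); φ = arcsin(p_z) ≈ 27.43°, λ = atan2(p_y, p_x) ≈ -86.52°.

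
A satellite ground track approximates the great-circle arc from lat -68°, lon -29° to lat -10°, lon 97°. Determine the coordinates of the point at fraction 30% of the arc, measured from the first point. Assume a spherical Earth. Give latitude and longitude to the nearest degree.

≈ lat -68°, lon 51°

Convert each endpoint to a unit vector on the sphere (x = cos φ cos λ, y = cos φ sin λ, z = sin φ).
The central angle between the endpoints is δ = arccos(p₁·p₂) ≈ 1.627 rad (93.2°).
Interpolate at f = 0.30 with slerp weights a = sin((1−f)δ)/sin δ ≈ 0.909, b = sin(fδ)/sin δ ≈ 0.470.
p = a·p₁ + b·p₂ ≈ (0.242, 0.294, -0.925); φ = arcsin(p_z) ≈ -67.64°, λ = atan2(p_y, p_x) ≈ 50.57°.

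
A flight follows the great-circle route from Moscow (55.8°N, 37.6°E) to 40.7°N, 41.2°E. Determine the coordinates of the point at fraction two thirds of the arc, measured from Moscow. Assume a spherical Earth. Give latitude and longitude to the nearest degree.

≈ 46°N, 40°E

The haversine formula gives a central angle δ ≈ 0.267 rad (15.3°) between the endpoints.
Interpolate at f = 2/3 with slerp weights a = sin((1−f)δ)/sin δ ≈ 0.337, b = sin(fδ)/sin δ ≈ 0.671.
p = a·p₁ + b·p₂ ≈ (0.533, 0.451, 0.716); φ = arcsin(p_z) ≈ 45.74°, λ = atan2(p_y, p_x) ≈ 40.22°.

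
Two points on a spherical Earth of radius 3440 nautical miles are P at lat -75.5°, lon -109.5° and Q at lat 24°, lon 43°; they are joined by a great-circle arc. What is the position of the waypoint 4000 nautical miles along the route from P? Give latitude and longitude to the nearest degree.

≈ lat -35°, lon 34°

Convert each endpoint to a unit vector on the sphere (x = cos φ cos λ, y = cos φ sin λ, z = sin φ).
The central angle between the endpoints is δ = arccos(p₁·p₂) ≈ 2.210 rad (126.6°). The total great-circle distance is δ·R ≈ 2.210 × 3440 ≈ 7603 nmi, so the target fraction is f = 4000/7603 ≈ 0.526.
Interpolate at f ≈ 0.526 with slerp weights a = sin((1−f)δ)/sin δ ≈ 1.079, b = sin(fδ)/sin δ ≈ 1.144.
p = a·p₁ + b·p₂ ≈ (0.674, 0.458, -0.580); φ = arcsin(p_z) ≈ -35.43°, λ = atan2(p_y, p_x) ≈ 34.19°.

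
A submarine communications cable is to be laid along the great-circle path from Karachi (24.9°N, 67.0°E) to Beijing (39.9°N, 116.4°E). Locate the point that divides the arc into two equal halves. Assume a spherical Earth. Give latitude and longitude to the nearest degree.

≈ (35°N, 89°E)

Convert each endpoint to a unit vector on the sphere (x = cos φ cos λ, y = cos φ sin λ, z = sin φ).
The central angle between the endpoints is δ = arccos(p₁·p₂) ≈ 0.763 rad (43.7°).
Interpolate at f = 1/2 with slerp weights a = sin((1−f)δ)/sin δ ≈ 0.539, b = sin(fδ)/sin δ ≈ 0.539.
p = a·p₁ + b·p₂ ≈ (0.007, 0.820, 0.572); φ = arcsin(p_z) ≈ 34.92°, λ = atan2(p_y, p_x) ≈ 89.50°.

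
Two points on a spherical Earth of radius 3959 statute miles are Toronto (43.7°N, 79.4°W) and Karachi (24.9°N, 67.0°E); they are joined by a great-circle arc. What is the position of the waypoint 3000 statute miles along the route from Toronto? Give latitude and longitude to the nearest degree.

≈ (68°N, 8°W)

From cos δ = sin φ₁ sin φ₂ + cos φ₁ cos φ₂ cos Δλ, the central angle is δ ≈ 1.829 rad (104.8°). The total great-circle distance is δ·R ≈ 1.829 × 3959 ≈ 7241 mi, so the target fraction is f = 3000/7241 ≈ 0.414.
Interpolate at f ≈ 0.414 with slerp weights a = sin((1−f)δ)/sin δ ≈ 0.908, b = sin(fδ)/sin δ ≈ 0.711.
p = a·p₁ + b·p₂ ≈ (0.373, -0.052, 0.927); φ = arcsin(p_z) ≈ 67.90°, λ = atan2(p_y, p_x) ≈ -7.89°.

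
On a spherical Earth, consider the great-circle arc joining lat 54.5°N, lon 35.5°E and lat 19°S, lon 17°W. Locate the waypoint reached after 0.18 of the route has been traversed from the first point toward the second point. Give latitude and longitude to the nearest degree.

≈ lat 43°N, lon 20°E

Convert each endpoint to a unit vector on the sphere (x = cos φ cos λ, y = cos φ sin λ, z = sin φ).
The central angle between the endpoints is δ = arccos(p₁·p₂) ≈ 1.502 rad (86.0°).
Interpolate at f = 0.18 with slerp weights a = sin((1−f)δ)/sin δ ≈ 0.945, b = sin(fδ)/sin δ ≈ 0.268.
p = a·p₁ + b·p₂ ≈ (0.689, 0.245, 0.682); φ = arcsin(p_z) ≈ 43.03°, λ = atan2(p_y, p_x) ≈ 19.56°.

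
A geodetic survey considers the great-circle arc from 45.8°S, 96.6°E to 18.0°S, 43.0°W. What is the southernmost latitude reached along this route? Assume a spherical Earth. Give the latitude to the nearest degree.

The great circle lies in the plane with unit normal n̂ = (p₁ × p₂)/|p₁ × p₂|.
Here n̂_z ≈ -0.448; the vertex latitude is φ_max = arccos|n̂_z| ≈ 63.4°.
Check via Clairaut: cos φ_max = |cos φ₁| · sin C = cos(45.8°)·sin(140.0°) ≈ 0.448, again giving ≈ 63.4°.

≈ 63°S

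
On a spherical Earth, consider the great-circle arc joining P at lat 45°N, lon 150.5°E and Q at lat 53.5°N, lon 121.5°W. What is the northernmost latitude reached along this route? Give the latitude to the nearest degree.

≈ 59°N

The great circle lies in the plane with unit normal n̂ = (p₁ × p₂)/|p₁ × p₂|.
Here n̂_z ≈ +0.517; the vertex latitude is φ_max = arccos|n̂_z| ≈ 58.8°.
Check via Clairaut: cos φ_max = |cos φ₁| · sin C = cos(45.0°)·sin(47.0°) ≈ 0.517, again giving ≈ 58.8°.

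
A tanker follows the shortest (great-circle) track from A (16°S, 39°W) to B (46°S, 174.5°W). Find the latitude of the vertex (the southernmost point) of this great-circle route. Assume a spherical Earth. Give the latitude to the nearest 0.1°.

≈ 60.8°S

The great circle lies in the plane with unit normal n̂ = (p₁ × p₂)/|p₁ × p₂|.
Here n̂_z ≈ -0.487; the vertex latitude is φ_max = arccos|n̂_z| ≈ 60.8°.
Check via Clairaut: cos φ_max = |cos φ₁| · sin C = cos(16.0°)·sin(149.5°) ≈ 0.487, again giving ≈ 60.8°.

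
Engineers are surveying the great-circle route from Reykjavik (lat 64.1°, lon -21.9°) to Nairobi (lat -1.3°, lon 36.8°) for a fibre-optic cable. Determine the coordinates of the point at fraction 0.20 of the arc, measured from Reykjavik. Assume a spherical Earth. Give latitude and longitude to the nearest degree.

Convert each endpoint to a unit vector on the sphere (x = cos φ cos λ, y = cos φ sin λ, z = sin φ).
The central angle between the endpoints is δ = arccos(p₁·p₂) ≈ 1.363 rad (78.1°).
Interpolate at f = 0.20 with slerp weights a = sin((1−f)δ)/sin δ ≈ 0.906, b = sin(fδ)/sin δ ≈ 0.275.
p = a·p₁ + b·p₂ ≈ (0.588, 0.017, 0.809); φ = arcsin(p_z) ≈ 54.00°, λ = atan2(p_y, p_x) ≈ 1.67°.

≈ lat 54°, lon 2°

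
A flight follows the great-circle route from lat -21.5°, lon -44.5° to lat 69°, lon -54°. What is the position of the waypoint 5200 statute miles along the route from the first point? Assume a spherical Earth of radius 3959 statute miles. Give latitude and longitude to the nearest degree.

≈ lat 54°, lon -50°

From cos δ = sin φ₁ sin φ₂ + cos φ₁ cos φ₂ cos Δλ, the central angle is δ ≈ 1.584 rad (90.8°). The total great-circle distance is δ·R ≈ 1.584 × 3959 ≈ 6271 mi, so the target fraction is f = 5200/6271 ≈ 0.829.
Interpolate at f ≈ 0.829 with slerp weights a = sin((1−f)δ)/sin δ ≈ 0.267, b = sin(fδ)/sin δ ≈ 0.967.
p = a·p₁ + b·p₂ ≈ (0.381, -0.455, 0.805); φ = arcsin(p_z) ≈ 53.60°, λ = atan2(p_y, p_x) ≈ -50.03°.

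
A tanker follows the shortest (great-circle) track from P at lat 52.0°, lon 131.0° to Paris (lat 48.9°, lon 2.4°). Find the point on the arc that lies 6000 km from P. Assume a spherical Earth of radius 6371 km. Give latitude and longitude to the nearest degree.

Write both endpoints as unit vectors p₁, p₂ with components (cos φ cos λ, cos φ sin λ, sin φ).
The central angle between the endpoints is δ = arccos(p₁·p₂) ≈ 1.222 rad (70.0°). The total great-circle distance is δ·R ≈ 1.222 × 6371 ≈ 7788 km, so the target fraction is f = 6000/7788 ≈ 0.770.
Interpolate at f ≈ 0.770 with slerp weights a = sin((1−f)δ)/sin δ ≈ 0.295, b = sin(fδ)/sin δ ≈ 0.860.
p = a·p₁ + b·p₂ ≈ (0.446, 0.161, 0.881); φ = arcsin(p_z) ≈ 61.70°, λ = atan2(p_y, p_x) ≈ 19.81°.

≈ lat 62°, lon 20°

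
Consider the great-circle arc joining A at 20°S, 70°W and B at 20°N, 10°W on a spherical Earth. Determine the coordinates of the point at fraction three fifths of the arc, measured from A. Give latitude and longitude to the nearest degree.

≈ 4°N, 34°W

Convert each endpoint to a unit vector on the sphere (x = cos φ cos λ, y = cos φ sin λ, z = sin φ).
The central angle between the endpoints is δ = arccos(p₁·p₂) ≈ 1.240 rad (71.1°).
Interpolate at f = 3/5 with slerp weights a = sin((1−f)δ)/sin δ ≈ 0.503, b = sin(fδ)/sin δ ≈ 0.716.
p = a·p₁ + b·p₂ ≈ (0.824, -0.561, 0.073); φ = arcsin(p_z) ≈ 4.18°, λ = atan2(p_y, p_x) ≈ -34.24°.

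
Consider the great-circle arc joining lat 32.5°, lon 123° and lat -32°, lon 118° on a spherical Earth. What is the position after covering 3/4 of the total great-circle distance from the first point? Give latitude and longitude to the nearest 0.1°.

≈ lat -15.9°, lon 119.3°

From cos δ = sin φ₁ sin φ₂ + cos φ₁ cos φ₂ cos Δλ, the central angle is δ ≈ 1.129 rad (64.7°).
Interpolate at f = 3/4 with slerp weights a = sin((1−f)δ)/sin δ ≈ 0.308, b = sin(fδ)/sin δ ≈ 0.829.
p = a·p₁ + b·p₂ ≈ (-0.471, 0.838, -0.274); φ = arcsin(p_z) ≈ -15.88°, λ = atan2(p_y, p_x) ≈ 119.35°.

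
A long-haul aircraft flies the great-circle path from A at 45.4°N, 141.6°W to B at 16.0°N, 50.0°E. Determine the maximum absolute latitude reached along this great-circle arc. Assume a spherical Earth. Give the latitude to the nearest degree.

≈ 81°N

The great circle lies in the plane with unit normal n̂ = (p₁ × p₂)/|p₁ × p₂|.
Here n̂_z ≈ -0.153; the vertex latitude is φ_max = arccos|n̂_z| ≈ 81.2°.
Check via Clairaut: cos φ_max = |cos φ₁| · sin C = cos(45.4°)·sin(12.6°) ≈ 0.153, again giving ≈ 81.2°.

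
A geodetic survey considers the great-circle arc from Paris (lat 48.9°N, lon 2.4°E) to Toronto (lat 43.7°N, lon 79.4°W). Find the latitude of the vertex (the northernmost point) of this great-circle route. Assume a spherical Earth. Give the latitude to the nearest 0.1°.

≈ 54.4°N

The great circle lies in the plane with unit normal n̂ = (p₁ × p₂)/|p₁ × p₂|.
Here n̂_z ≈ -0.582; the vertex latitude is φ_max = arccos|n̂_z| ≈ 54.4°.
Check via Clairaut: cos φ_max = |cos φ₁| · sin C = cos(48.9°)·sin(62.3°) ≈ 0.582, again giving ≈ 54.4°.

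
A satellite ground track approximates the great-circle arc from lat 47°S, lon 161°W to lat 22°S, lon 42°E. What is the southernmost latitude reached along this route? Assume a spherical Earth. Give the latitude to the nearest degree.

The great circle lies in the plane with unit normal n̂ = (p₁ × p₂)/|p₁ × p₂|.
Here n̂_z ≈ -0.260; the vertex latitude is φ_max = arccos|n̂_z| ≈ 74.9°.

≈ 75°S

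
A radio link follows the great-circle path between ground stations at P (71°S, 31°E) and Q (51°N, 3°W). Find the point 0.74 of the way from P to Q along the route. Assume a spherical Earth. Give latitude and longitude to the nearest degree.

≈ (19°N, 4°E)

Convert each endpoint to a unit vector on the sphere (x = cos φ cos λ, y = cos φ sin λ, z = sin φ).
The central angle between the endpoints is δ = arccos(p₁·p₂) ≈ 2.171 rad (124.4°).
Interpolate at f = 0.74 with slerp weights a = sin((1−f)δ)/sin δ ≈ 0.648, b = sin(fδ)/sin δ ≈ 1.211.
p = a·p₁ + b·p₂ ≈ (0.942, 0.069, 0.328); φ = arcsin(p_z) ≈ 19.16°, λ = atan2(p_y, p_x) ≈ 4.18°.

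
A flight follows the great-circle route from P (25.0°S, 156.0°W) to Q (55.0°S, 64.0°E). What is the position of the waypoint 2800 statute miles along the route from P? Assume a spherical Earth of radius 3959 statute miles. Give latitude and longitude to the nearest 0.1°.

≈ (60.3°S, 175.1°E)

Convert each endpoint to a unit vector on the sphere (x = cos φ cos λ, y = cos φ sin λ, z = sin φ).
The central angle between the endpoints is δ = arccos(p₁·p₂) ≈ 1.623 rad (93.0°). The total great-circle distance is δ·R ≈ 1.623 × 3959 ≈ 6425 mi, so the target fraction is f = 2800/6425 ≈ 0.436.
Interpolate at f ≈ 0.436 with slerp weights a = sin((1−f)δ)/sin δ ≈ 0.794, b = sin(fδ)/sin δ ≈ 0.651.
p = a·p₁ + b·p₂ ≈ (-0.494, 0.043, -0.869); φ = arcsin(p_z) ≈ -60.29°, λ = atan2(p_y, p_x) ≈ 175.06°.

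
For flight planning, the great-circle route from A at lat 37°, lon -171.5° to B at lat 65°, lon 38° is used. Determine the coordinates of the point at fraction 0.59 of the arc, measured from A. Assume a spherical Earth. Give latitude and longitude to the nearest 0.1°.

≈ lat 77.4°, lon 144.8°

Write both endpoints as unit vectors p₁, p₂ with components (cos φ cos λ, cos φ sin λ, sin φ).
The central angle between the endpoints is δ = arccos(p₁·p₂) ≈ 1.316 rad (75.4°).
Interpolate at f = 0.59 with slerp weights a = sin((1−f)δ)/sin δ ≈ 0.531, b = sin(fδ)/sin δ ≈ 0.724.
p = a·p₁ + b·p₂ ≈ (-0.178, 0.126, 0.976); φ = arcsin(p_z) ≈ 77.40°, λ = atan2(p_y, p_x) ≈ 144.79°.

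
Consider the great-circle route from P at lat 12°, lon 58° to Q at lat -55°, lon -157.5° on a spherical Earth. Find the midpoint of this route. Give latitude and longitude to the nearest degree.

Write both endpoints as unit vectors p₁, p₂ with components (cos φ cos λ, cos φ sin λ, sin φ).
The central angle between the endpoints is δ = arccos(p₁·p₂) ≈ 2.249 rad (128.8°).
Interpolate at f = 1/2 with slerp weights a = sin((1−f)δ)/sin δ ≈ 1.158, b = sin(fδ)/sin δ ≈ 1.158.
p = a·p₁ + b·p₂ ≈ (-0.013, 0.706, -0.708); φ = arcsin(p_z) ≈ -45.05°, λ = atan2(p_y, p_x) ≈ 91.09°.

≈ lat -45°, lon 91°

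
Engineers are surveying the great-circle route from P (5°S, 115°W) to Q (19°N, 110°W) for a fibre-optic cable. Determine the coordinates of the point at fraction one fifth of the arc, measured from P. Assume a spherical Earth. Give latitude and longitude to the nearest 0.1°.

Write both endpoints as unit vectors p₁, p₂ with components (cos φ cos λ, cos φ sin λ, sin φ).
The central angle between the endpoints is δ = arccos(p₁·p₂) ≈ 0.428 rad (24.5°).
Interpolate at f = 1/5 with slerp weights a = sin((1−f)δ)/sin δ ≈ 0.809, b = sin(fδ)/sin δ ≈ 0.206.
p = a·p₁ + b·p₂ ≈ (-0.407, -0.913, -0.003); φ = arcsin(p_z) ≈ -0.20°, λ = atan2(p_y, p_x) ≈ -114.03°.

≈ (0.2°S, 114.0°W)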